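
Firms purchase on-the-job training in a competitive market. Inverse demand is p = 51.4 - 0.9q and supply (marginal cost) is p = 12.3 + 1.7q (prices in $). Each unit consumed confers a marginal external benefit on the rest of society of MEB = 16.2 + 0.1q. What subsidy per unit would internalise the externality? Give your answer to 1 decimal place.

Social marginal benefit = demand + MEB = 67.6 - 0.8q.
Set SMB = MC: 67.6 - 0.8q = 12.3 + 1.7q → q* = 22.1200.
The Pigouvian subsidy equals MEB at q*: 16.2 + 0.1×22.1200 = 18.4120.

subsidy = $18.4 per unit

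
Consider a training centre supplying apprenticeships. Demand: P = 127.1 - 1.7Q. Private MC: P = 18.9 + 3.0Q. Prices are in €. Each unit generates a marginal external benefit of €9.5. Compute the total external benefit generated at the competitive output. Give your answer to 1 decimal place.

€218.7

Market equilibrium (private): 18.9 + 3.0Q = 127.1 - 1.7Q → Q_m = 23.0213.
Total external benefit = MEB × Q_m = 9.5 × 23.0213 = 218.7024.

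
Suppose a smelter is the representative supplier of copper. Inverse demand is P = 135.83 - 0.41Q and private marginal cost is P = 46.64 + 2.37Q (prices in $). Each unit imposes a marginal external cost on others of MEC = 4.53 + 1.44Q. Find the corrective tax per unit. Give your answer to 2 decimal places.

tax = $33.42 per unit

Social marginal cost = private MC + MEC = 51.17 + 3.81Q.
Set SMC = demand: 51.17 + 3.81Q = 135.83 - 0.41Q → Q* = 20.0616.
The Pigouvian tax equals MEC at Q*: 4.53 + 1.44×20.0616 = 33.4187.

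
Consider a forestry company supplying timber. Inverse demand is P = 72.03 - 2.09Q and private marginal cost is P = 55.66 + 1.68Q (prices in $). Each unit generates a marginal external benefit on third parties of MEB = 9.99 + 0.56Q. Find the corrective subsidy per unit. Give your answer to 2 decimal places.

subsidy = $14.59 per unit

Social marginal cost = private MC − MEB = 45.67 + 1.12Q.
Set SMC = demand: 45.67 + 1.12Q = 72.03 - 2.09Q → Q* = 8.2118.
The Pigouvian subsidy equals MEB at Q*: 9.99 + 0.56×8.2118 = 14.5886.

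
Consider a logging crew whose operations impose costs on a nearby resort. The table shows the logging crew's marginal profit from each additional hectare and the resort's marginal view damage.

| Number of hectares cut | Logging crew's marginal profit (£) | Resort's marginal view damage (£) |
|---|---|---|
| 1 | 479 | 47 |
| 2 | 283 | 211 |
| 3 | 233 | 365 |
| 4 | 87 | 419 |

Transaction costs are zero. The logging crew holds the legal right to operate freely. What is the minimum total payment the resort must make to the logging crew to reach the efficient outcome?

£320

Left alone the logging crew would choose level 4 (marginal profit stays positive).
Efficient level: k* = 2 (marginal profit ≥ marginal view damage through 2).
The resort must at least cover the logging crew's forgone profit from cutting 4→2: 233 + 87 = 320.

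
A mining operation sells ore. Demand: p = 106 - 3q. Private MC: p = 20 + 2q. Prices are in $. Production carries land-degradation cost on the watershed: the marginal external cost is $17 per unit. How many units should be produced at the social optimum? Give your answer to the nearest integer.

q* = 14

Social marginal cost = private MC + MEC = 37 + 2q.
Set SMC = demand: 37 + 2q = 106 - 3q → q* = 13.8000.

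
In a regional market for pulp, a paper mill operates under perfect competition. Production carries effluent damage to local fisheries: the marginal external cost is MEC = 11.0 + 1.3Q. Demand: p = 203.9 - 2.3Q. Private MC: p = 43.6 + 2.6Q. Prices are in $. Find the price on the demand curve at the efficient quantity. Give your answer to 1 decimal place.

P = $148.5

Social marginal cost = private MC + MEC = 54.6 + 3.9Q.
Set SMC = demand: 54.6 + 3.9Q = 203.9 - 2.3Q → Q* = 24.0806.
Consumer price on the demand curve at Q*: 203.9 − 2.3×24.0806 = 148.5146.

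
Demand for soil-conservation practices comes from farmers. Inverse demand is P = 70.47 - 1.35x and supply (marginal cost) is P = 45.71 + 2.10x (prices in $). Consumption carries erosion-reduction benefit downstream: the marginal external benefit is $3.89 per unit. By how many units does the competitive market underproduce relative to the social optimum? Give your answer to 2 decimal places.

1.13 units

Market equilibrium (private): 45.71 + 2.10x = 70.47 - 1.35x → x_m = 7.1768.
Social marginal benefit = demand + MEB = 74.36 - 1.35x.
Set SMB = MC: 74.36 - 1.35x = 45.71 + 2.10x → x* = 8.3043.
Gap = |7.1768 − 8.3043| = 1.1275.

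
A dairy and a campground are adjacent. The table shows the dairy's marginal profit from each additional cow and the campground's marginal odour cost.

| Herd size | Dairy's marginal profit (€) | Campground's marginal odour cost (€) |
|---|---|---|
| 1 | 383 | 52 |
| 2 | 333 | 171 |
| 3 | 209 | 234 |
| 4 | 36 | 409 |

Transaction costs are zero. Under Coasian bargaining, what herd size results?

Bargaining reaches the level where marginal profit last exceeds marginal odour cost.
That holds through level 2 (333 ≥ 171) but not at 3 (209 < 234).

2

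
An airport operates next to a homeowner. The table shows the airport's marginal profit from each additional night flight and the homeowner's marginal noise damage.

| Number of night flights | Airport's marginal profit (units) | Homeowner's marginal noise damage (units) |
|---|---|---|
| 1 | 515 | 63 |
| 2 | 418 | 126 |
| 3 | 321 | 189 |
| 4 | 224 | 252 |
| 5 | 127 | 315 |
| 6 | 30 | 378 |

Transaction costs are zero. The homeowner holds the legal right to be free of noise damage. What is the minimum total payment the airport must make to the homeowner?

378

Efficient level: marginal profit ≥ marginal noise damage through level 3, so k* = 3.
With the homeowner holding the right, the airport must at least compensate total damage at k*: 63 + 126 + 189 = 378.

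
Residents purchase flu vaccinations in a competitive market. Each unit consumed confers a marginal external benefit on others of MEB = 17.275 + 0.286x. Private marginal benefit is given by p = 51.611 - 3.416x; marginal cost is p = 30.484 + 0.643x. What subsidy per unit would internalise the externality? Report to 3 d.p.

Social marginal benefit = demand + MEB = 68.886 - 3.130x.
Set SMB = MC: 68.886 - 3.130x = 30.484 + 0.643x → x* = 10.1781.
The Pigouvian subsidy equals MEB at x*: 17.275 + 0.286×10.1781 = 20.1859.

subsidy = 20.186 per unit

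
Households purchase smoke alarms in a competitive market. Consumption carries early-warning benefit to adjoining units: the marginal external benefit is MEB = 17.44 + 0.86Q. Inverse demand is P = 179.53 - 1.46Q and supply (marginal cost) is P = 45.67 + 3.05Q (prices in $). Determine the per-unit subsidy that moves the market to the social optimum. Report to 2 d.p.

subsidy = $53.09 per unit

Social marginal benefit = demand + MEB = 196.97 - 0.60Q.
Set SMB = MC: 196.97 - 0.60Q = 45.67 + 3.05Q → Q* = 41.4521.
The Pigouvian subsidy equals MEB at Q*: 17.44 + 0.86×41.4521 = 53.0888.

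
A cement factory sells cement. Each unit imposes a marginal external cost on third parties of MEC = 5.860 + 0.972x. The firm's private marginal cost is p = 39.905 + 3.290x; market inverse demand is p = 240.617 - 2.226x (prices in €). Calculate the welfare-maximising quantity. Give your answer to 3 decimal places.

x* = 30.033

Social marginal cost = private MC + MEC = 45.765 + 4.262x.
Set SMC = demand: 45.765 + 4.262x = 240.617 - 2.226x → x* = 30.0327.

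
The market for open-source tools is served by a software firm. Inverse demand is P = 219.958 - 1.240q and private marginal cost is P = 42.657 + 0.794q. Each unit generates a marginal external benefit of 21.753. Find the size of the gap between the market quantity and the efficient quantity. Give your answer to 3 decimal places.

10.695 units

Market equilibrium (private): 42.657 + 0.794q = 219.958 - 1.240q → q_m = 87.1686.
Social marginal cost = private MC − MEB = 20.904 + 0.794q.
Set SMC = demand: 20.904 + 0.794q = 219.958 - 1.240q → q* = 97.8633.
Gap = |87.1686 − 97.8633| = 10.6947.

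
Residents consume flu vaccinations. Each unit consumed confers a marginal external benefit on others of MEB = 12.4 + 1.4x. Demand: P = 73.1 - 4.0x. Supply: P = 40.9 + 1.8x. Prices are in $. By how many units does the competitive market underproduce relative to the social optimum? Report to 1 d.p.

Market equilibrium (private): 40.9 + 1.8x = 73.1 - 4.0x → x_m = 5.5517.
Social marginal benefit = demand + MEB = 85.5 - 2.6x.
Set SMB = MC: 85.5 - 2.6x = 40.9 + 1.8x → x* = 10.1364.
Gap = |5.5517 − 10.1364| = 4.5847.

4.6 units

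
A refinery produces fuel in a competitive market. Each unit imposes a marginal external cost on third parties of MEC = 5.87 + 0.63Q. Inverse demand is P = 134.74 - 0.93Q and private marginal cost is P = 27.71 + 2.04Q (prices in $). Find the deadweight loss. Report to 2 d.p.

DWL = $113.39

Market equilibrium (private): 27.71 + 2.04Q = 134.74 - 0.93Q → Q_m = 36.0370.
Social marginal cost = private MC + MEC = 33.58 + 2.67Q.
Set SMC = demand: 33.58 + 2.67Q = 134.74 - 0.93Q → Q* = 28.1000.
Between Q* and Q_m the wedge SMC − demand runs linearly from 0 to MEC(Q_m), so the loss is a triangle.
DWL = ½ × 7.9370 × 28.5733 = 113.3931.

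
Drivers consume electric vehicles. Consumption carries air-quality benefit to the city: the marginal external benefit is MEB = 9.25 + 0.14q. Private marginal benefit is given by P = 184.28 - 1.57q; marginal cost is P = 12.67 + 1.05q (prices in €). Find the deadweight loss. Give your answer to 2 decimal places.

DWL = €68.41

Market equilibrium (private): 12.67 + 1.05q = 184.28 - 1.57q → q_m = 65.5000.
Social marginal benefit = demand + MEB = 193.53 - 1.43q.
Set SMB = MC: 193.53 - 1.43q = 12.67 + 1.05q → q* = 72.9274.
The loss is the area between SMB and MC from q* to q_m; with linear curves that's a triangle of height MEB(q_m).
DWL = ½ × 7.4274 × 18.4200 = 68.4064.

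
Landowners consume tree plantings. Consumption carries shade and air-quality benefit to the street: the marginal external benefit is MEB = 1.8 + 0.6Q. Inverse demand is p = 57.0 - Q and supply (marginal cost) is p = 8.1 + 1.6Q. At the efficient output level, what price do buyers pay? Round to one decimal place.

Social marginal benefit = demand + MEB = 58.8 - 0.4Q.
Set SMB = MC: 58.8 - 0.4Q = 8.1 + 1.6Q → Q* = 25.3500.
Consumer price on the demand curve at Q*: 57.0 − 1.0×25.3500 = 31.6500.

P = 31.7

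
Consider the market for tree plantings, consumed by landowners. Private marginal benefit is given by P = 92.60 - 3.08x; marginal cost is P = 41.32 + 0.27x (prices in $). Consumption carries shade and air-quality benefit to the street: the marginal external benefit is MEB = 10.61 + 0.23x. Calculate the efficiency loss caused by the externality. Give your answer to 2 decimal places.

Market equilibrium (private): 41.32 + 0.27x = 92.60 - 3.08x → x_m = 15.3075.
Social marginal benefit = demand + MEB = 103.21 - 2.85x.
Set SMB = MC: 103.21 - 2.85x = 41.32 + 0.27x → x* = 19.8365.
The loss is the area between SMB and MC from x* to x_m; with linear curves that's a triangle of height MEB(x_m).
DWL = ½ × 4.5290 × 14.1307 = 31.9990.

DWL = $32.00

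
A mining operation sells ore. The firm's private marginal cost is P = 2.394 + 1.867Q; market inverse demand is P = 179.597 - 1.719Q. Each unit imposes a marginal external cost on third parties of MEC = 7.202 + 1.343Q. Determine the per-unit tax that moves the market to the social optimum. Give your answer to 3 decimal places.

Social marginal cost = private MC + MEC = 9.596 + 3.210Q.
Set SMC = demand: 9.596 + 3.210Q = 179.597 - 1.719Q → Q* = 34.4900.
The Pigouvian tax equals MEC at Q*: 7.202 + 1.343×34.4900 = 53.5221.

tax = 53.522 per unit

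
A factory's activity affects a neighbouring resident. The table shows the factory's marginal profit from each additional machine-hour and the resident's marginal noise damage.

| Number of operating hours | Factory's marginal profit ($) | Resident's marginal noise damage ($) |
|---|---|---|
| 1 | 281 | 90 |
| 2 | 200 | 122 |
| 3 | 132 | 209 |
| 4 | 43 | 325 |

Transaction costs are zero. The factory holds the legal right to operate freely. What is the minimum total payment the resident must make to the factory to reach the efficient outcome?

Left alone the factory would choose level 4 (marginal profit stays positive).
Efficient level: k* = 2 (marginal profit ≥ marginal noise damage through 2).
The resident must at least cover the factory's forgone profit from cutting 4→2: 132 + 43 = 175.

$175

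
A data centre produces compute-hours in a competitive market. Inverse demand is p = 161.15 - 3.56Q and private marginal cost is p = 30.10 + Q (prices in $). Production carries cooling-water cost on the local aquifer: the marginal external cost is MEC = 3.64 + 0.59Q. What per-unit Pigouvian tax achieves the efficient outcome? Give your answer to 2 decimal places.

tax = $18.24 per unit

Social marginal cost = private MC + MEC = 33.74 + 1.59Q.
Set SMC = demand: 33.74 + 1.59Q = 161.15 - 3.56Q → Q* = 24.7398.
The Pigouvian tax equals MEC at Q*: 3.64 + 0.59×24.7398 = 18.2365.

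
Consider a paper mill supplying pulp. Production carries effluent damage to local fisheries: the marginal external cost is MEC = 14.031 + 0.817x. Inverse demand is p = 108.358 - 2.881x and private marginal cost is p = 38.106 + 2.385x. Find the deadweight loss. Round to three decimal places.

DWL = 51.087

Market equilibrium (private): 38.106 + 2.385x = 108.358 - 2.881x → x_m = 13.3407.
Social marginal cost = private MC + MEC = 52.137 + 3.202x.
Set SMC = demand: 52.137 + 3.202x = 108.358 - 2.881x → x* = 9.2423.
The loss is the area between SMC and demand from x* to x_m; with linear curves that's a triangle of height MEC(x_m).
DWL = ½ × 4.0984 × 24.9303 = 51.0872.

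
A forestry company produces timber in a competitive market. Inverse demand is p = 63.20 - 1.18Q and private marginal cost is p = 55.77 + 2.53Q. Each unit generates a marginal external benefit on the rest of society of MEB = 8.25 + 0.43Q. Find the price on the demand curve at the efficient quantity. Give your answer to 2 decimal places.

Social marginal cost = private MC − MEB = 47.52 + 2.10Q.
Set SMC = demand: 47.52 + 2.10Q = 63.20 - 1.18Q → Q* = 4.7805.
Consumer price on the demand curve at Q*: 63.20 − 1.18×4.7805 = 57.5590.

P = 57.56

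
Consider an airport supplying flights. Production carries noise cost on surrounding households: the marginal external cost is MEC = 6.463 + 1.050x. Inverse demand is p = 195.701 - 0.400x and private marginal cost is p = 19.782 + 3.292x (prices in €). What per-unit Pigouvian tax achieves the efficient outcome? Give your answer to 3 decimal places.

Social marginal cost = private MC + MEC = 26.245 + 4.342x.
Set SMC = demand: 26.245 + 4.342x = 195.701 - 0.400x → x* = 35.7351.
The Pigouvian tax equals MEC at x*: 6.463 + 1.050×35.7351 = 43.9849.

tax = €43.985 per unit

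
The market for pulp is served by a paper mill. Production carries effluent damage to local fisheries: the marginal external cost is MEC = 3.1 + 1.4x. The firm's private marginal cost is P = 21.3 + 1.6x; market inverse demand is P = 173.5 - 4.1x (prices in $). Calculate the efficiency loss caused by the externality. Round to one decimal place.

DWL = $115.4

Market equilibrium (private): 21.3 + 1.6x = 173.5 - 4.1x → x_m = 26.7018.
Social marginal cost = private MC + MEC = 24.4 + 3.0x.
Set SMC = demand: 24.4 + 3.0x = 173.5 - 4.1x → x* = 21.0000.
Height of the DWL triangle at x_m is SMC(x_m) − demand(x_m) = MEC(x_m) = 40.4825.
DWL = ½ × 5.7018 × 40.4825 = 115.4116.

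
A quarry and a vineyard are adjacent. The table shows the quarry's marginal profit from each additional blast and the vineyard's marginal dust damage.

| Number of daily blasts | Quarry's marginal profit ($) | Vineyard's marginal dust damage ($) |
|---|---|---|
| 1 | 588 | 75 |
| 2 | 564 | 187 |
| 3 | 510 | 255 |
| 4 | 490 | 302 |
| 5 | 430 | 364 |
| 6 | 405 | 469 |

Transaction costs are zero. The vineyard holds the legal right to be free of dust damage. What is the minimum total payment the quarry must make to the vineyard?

$1183

Efficient level: marginal profit ≥ marginal dust damage through level 5, so k* = 5.
With the vineyard holding the right, the quarry must at least compensate total damage at k*: 75 + 187 + 255 + 302 + 364 = 1183.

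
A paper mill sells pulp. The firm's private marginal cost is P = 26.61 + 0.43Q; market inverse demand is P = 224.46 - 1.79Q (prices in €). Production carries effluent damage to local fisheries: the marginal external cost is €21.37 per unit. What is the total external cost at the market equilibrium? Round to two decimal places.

€1904.53

Market equilibrium (private): 26.61 + 0.43Q = 224.46 - 1.79Q → Q_m = 89.1216.
Total external cost = MEC × Q_m = 21.37 × 89.1216 = 1904.5286.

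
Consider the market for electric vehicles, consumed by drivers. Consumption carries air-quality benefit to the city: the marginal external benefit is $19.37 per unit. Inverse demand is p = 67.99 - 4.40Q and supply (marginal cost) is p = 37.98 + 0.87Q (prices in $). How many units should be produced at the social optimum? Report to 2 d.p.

Social marginal benefit = demand + MEB = 87.36 - 4.40Q.
Set SMB = MC: 87.36 - 4.40Q = 37.98 + 0.87Q → Q* = 9.3700.

Q* = 9.37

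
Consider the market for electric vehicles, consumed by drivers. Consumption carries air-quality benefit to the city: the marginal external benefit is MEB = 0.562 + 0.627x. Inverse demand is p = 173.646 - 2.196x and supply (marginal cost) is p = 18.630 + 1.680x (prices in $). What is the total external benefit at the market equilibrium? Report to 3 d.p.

Market equilibrium (private): 18.630 + 1.680x = 173.646 - 2.196x → x_m = 39.9938.
Total external benefit = ∫₀^{x_m} (0.562 + 0.627x) dx = 0.562×39.9938 + ½×0.627×39.9938² = 523.9210.

$523.921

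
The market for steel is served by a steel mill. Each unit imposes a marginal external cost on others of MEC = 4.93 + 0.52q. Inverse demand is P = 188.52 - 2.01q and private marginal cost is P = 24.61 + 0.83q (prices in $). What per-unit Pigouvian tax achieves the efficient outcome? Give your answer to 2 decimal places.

tax = $29.53 per unit

Social marginal cost = private MC + MEC = 29.54 + 1.35q.
Set SMC = demand: 29.54 + 1.35q = 188.52 - 2.01q → q* = 47.3155.
The Pigouvian tax equals MEC at q*: 4.93 + 0.52×47.3155 = 29.5341.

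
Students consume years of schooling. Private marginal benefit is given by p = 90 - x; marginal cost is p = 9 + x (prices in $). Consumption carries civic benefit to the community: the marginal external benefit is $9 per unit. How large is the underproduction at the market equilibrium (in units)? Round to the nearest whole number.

5 units

Market equilibrium (private): 9 + x = 90 - x → x_m = 40.5000.
Social marginal benefit = demand + MEB = 99 - x.
Set SMB = MC: 99 - x = 9 + x → x* = 45.0000.
Gap = |40.5000 − 45.0000| = 4.5000.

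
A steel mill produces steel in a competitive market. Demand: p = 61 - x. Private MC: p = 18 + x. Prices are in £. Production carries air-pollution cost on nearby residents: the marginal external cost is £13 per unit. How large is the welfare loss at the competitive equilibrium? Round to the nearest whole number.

DWL = £42

Market equilibrium (private): 18 + x = 61 - x → x_m = 21.5000.
Social marginal cost = private MC + MEC = 31 + x.
Set SMC = demand: 31 + x = 61 - x → x* = 15.0000.
The loss is the area between SMC and demand from x* to x_m; with linear curves that's a triangle of height MEC(x_m).
DWL = ½ × 6.5000 × 13.0000 = 42.2500.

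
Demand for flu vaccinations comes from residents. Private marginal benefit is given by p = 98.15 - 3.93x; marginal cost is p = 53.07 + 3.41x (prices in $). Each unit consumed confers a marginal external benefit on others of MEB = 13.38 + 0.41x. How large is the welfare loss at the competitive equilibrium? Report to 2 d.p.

Market equilibrium (private): 53.07 + 3.41x = 98.15 - 3.93x → x_m = 6.1417.
Social marginal benefit = demand + MEB = 111.53 - 3.52x.
Set SMB = MC: 111.53 - 3.52x = 53.07 + 3.41x → x* = 8.4358.
Between x* and x_m the wedge SMB − MC runs linearly from 0 to MEB(x_m), so the loss is a triangle.
DWL = ½ × 2.2941 × 15.8981 = 18.2359.

DWL = $18.24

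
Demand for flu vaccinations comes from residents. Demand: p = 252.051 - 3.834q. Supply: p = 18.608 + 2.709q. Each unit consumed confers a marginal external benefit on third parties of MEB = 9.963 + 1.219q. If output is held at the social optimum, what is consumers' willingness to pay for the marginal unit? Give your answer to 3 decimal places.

Social marginal benefit = demand + MEB = 262.014 - 2.615q.
Set SMB = MC: 262.014 - 2.615q = 18.608 + 2.709q → q* = 45.7186.
Consumer price on the demand curve at q*: 252.051 − 3.834×45.7186 = 76.7659.

P = 76.766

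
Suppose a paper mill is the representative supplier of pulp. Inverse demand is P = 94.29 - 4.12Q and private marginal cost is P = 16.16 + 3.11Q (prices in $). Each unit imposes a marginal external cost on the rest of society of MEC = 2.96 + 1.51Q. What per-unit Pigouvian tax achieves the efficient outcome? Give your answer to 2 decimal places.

Social marginal cost = private MC + MEC = 19.12 + 4.62Q.
Set SMC = demand: 19.12 + 4.62Q = 94.29 - 4.12Q → Q* = 8.6007.
The Pigouvian tax equals MEC at Q*: 2.96 + 1.51×8.6007 = 15.9471.

tax = $15.95 per unit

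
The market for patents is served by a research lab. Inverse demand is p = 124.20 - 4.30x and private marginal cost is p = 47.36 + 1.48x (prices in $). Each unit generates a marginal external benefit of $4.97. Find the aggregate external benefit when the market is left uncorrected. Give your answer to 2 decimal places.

Market equilibrium (private): 47.36 + 1.48x = 124.20 - 4.30x → x_m = 13.2941.
Total external benefit = MEB × x_m = 4.97 × 13.2941 = 66.0717.

$66.07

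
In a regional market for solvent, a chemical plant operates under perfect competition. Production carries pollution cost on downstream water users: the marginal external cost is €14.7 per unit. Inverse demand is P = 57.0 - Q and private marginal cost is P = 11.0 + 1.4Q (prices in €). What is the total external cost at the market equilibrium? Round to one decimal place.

€281.8

Market equilibrium (private): 11.0 + 1.4Q = 57.0 - Q → Q_m = 19.1667.
Total external cost = MEC × Q_m = 14.7 × 19.1667 = 281.7505.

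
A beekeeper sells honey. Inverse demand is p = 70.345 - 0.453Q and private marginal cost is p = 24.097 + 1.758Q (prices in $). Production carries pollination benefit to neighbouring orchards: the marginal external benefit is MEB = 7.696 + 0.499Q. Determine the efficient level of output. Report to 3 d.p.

Q* = 31.509

Social marginal cost = private MC − MEB = 16.401 + 1.259Q.
Set SMC = demand: 16.401 + 1.259Q = 70.345 - 0.453Q → Q* = 31.5093.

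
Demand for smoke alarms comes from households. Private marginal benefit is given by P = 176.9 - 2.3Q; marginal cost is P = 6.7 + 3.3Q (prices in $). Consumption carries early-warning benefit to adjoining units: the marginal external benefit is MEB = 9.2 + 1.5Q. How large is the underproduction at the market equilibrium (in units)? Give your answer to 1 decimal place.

13.4 units

Market equilibrium (private): 6.7 + 3.3Q = 176.9 - 2.3Q → Q_m = 30.3929.
Social marginal benefit = demand + MEB = 186.1 - 0.8Q.
Set SMB = MC: 186.1 - 0.8Q = 6.7 + 3.3Q → Q* = 43.7561.
Gap = |30.3929 − 43.7561| = 13.3632.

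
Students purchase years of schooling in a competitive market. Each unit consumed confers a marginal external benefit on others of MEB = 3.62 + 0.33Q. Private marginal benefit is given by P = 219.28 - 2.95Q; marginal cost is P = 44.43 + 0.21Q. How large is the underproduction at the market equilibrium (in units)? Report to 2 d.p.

7.73 units

Market equilibrium (private): 44.43 + 0.21Q = 219.28 - 2.95Q → Q_m = 55.3323.
Social marginal benefit = demand + MEB = 222.90 - 2.62Q.
Set SMB = MC: 222.90 - 2.62Q = 44.43 + 0.21Q → Q* = 63.0636.
Gap = |55.3323 − 63.0636| = 7.7313.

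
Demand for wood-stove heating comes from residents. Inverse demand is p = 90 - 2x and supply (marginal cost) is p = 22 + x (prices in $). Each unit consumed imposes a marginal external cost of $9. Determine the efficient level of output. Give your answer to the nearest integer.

Social marginal benefit = demand − MEC = 81 - 2x.
Set SMB = MC: 81 - 2x = 22 + x → x* = 19.6667.

x* = 20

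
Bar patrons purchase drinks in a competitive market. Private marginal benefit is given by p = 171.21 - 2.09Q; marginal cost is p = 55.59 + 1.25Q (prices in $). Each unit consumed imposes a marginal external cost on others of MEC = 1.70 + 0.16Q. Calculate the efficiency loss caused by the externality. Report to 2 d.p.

Market equilibrium (private): 55.59 + 1.25Q = 171.21 - 2.09Q → Q_m = 34.6168.
Social marginal benefit = demand − MEC = 169.51 - 2.25Q.
Set SMB = MC: 169.51 - 2.25Q = 55.59 + 1.25Q → Q* = 32.5486.
The loss is the area between SMB and MC from Q* to Q_m; with linear curves that's a triangle of height MEC(Q_m).
DWL = ½ × 2.0682 × 7.2387 = 7.4855.

DWL = $7.49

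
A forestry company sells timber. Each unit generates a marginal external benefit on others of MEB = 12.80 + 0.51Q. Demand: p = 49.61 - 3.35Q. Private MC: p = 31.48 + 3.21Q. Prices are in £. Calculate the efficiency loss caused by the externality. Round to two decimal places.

DWL = £16.69

Market equilibrium (private): 31.48 + 3.21Q = 49.61 - 3.35Q → Q_m = 2.7637.
Social marginal cost = private MC − MEB = 18.68 + 2.70Q.
Set SMC = demand: 18.68 + 2.70Q = 49.61 - 3.35Q → Q* = 5.1124.
Height of the DWL triangle at Q_m is demand(Q_m) − SMC(Q_m) = MEB(Q_m) = 14.2095.
DWL = ½ × 2.3487 × 14.2095 = 16.6869.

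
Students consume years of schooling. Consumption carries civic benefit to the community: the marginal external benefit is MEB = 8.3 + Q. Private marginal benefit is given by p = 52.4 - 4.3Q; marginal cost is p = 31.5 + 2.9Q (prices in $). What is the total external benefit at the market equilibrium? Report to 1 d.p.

Market equilibrium (private): 31.5 + 2.9Q = 52.4 - 4.3Q → Q_m = 2.9028.
Total external benefit = ∫₀^{Q_m} (8.3 + 1.0Q) dQ = 8.3×2.9028 + ½×1.0×2.9028² = 28.3064.

$28.3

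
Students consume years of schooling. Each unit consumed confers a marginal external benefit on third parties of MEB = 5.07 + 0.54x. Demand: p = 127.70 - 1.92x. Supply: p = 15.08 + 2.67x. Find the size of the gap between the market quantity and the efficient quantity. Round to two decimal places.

Market equilibrium (private): 15.08 + 2.67x = 127.70 - 1.92x → x_m = 24.5359.
Social marginal benefit = demand + MEB = 132.77 - 1.38x.
Set SMB = MC: 132.77 - 1.38x = 15.08 + 2.67x → x* = 29.0593.
Gap = |24.5359 − 29.0593| = 4.5234.

4.52 units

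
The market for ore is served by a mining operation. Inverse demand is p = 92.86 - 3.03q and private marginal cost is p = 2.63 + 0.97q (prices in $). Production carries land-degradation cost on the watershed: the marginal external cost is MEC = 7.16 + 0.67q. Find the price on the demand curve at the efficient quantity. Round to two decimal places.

P = $38.96

Social marginal cost = private MC + MEC = 9.79 + 1.64q.
Set SMC = demand: 9.79 + 1.64q = 92.86 - 3.03q → q* = 17.7880.
Consumer price on the demand curve at q*: 92.86 − 3.03×17.7880 = 38.9624.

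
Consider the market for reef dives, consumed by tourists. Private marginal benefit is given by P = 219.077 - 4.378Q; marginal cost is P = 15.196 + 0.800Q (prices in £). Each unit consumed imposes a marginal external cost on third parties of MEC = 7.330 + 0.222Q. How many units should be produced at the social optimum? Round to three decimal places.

Q* = 36.398

Social marginal benefit = demand − MEC = 211.747 - 4.600Q.
Set SMB = MC: 211.747 - 4.600Q = 15.196 + 0.800Q → Q* = 36.3983.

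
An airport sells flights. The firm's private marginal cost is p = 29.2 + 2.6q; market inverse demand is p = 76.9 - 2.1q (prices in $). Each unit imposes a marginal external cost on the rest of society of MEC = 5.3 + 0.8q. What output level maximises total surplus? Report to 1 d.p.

Social marginal cost = private MC + MEC = 34.5 + 3.4q.
Set SMC = demand: 34.5 + 3.4q = 76.9 - 2.1q → q* = 7.7091.

q* = 7.7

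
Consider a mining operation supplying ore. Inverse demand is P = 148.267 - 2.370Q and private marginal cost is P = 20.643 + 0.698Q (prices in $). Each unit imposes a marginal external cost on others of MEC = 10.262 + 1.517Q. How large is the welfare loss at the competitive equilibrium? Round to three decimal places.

Market equilibrium (private): 20.643 + 0.698Q = 148.267 - 2.370Q → Q_m = 41.5984.
Social marginal cost = private MC + MEC = 30.905 + 2.215Q.
Set SMC = demand: 30.905 + 2.215Q = 148.267 - 2.370Q → Q* = 25.5969.
Height of the DWL triangle at Q_m is SMC(Q_m) − demand(Q_m) = MEC(Q_m) = 73.3668.
DWL = ½ × 16.0015 × 73.3668 = 586.9894.

DWL = $586.989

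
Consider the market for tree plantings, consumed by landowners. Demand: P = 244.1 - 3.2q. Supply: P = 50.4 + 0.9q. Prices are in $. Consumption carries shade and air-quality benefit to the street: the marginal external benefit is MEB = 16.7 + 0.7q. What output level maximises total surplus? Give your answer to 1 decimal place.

Social marginal benefit = demand + MEB = 260.8 - 2.5q.
Set SMB = MC: 260.8 - 2.5q = 50.4 + 0.9q → q* = 61.8824.

q* = 61.9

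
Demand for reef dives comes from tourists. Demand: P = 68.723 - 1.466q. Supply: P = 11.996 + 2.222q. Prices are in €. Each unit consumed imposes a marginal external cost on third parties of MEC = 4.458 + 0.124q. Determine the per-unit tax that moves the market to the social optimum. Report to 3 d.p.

tax = €6.158 per unit

Social marginal benefit = demand − MEC = 64.265 - 1.590q.
Set SMB = MC: 64.265 - 1.590q = 11.996 + 2.222q → q* = 13.7117.
The Pigouvian tax equals MEC at q*: 4.458 + 0.124×13.7117 = 6.1583.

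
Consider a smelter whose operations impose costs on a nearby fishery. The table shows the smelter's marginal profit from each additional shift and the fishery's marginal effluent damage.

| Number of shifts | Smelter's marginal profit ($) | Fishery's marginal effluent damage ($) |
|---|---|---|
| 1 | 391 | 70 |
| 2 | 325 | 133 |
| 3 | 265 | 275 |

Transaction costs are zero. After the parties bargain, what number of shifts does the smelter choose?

Bargaining reaches the level where marginal profit last exceeds marginal effluent damage.
That holds through level 2 (325 ≥ 133) but not at 3 (265 < 275).

2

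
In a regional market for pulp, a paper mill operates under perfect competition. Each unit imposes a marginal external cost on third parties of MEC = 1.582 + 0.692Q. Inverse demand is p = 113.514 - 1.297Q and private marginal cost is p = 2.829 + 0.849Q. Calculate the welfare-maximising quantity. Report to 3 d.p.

Q* = 38.444

Social marginal cost = private MC + MEC = 4.411 + 1.541Q.
Set SMC = demand: 4.411 + 1.541Q = 113.514 - 1.297Q → Q* = 38.4436.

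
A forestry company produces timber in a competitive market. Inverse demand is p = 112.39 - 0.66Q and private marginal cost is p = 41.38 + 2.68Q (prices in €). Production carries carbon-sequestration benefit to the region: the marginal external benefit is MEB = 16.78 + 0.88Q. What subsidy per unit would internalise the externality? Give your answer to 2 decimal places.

subsidy = €48.18 per unit

Social marginal cost = private MC − MEB = 24.60 + 1.80Q.
Set SMC = demand: 24.60 + 1.80Q = 112.39 - 0.66Q → Q* = 35.6870.
The Pigouvian subsidy equals MEB at Q*: 16.78 + 0.88×35.6870 = 48.1846.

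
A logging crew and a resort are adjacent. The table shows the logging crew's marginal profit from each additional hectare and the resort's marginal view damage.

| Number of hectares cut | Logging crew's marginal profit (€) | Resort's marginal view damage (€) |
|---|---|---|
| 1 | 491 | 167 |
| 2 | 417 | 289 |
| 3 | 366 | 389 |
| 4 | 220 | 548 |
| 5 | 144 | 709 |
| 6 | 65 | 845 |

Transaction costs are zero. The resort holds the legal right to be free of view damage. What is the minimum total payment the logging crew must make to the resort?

€456

Efficient level: marginal profit ≥ marginal view damage through level 2, so k* = 2.
With the resort holding the right, the logging crew must at least compensate total damage at k*: 167 + 289 = 456.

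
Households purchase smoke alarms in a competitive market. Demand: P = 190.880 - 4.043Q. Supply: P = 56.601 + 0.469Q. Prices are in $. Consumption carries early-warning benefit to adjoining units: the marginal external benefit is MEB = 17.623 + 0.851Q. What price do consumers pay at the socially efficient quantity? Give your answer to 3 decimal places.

Social marginal benefit = demand + MEB = 208.503 - 3.192Q.
Set SMB = MC: 208.503 - 3.192Q = 56.601 + 0.469Q → Q* = 41.4919.
Consumer price on the demand curve at Q*: 190.880 − 4.043×41.4919 = 23.1282.

P = $23.128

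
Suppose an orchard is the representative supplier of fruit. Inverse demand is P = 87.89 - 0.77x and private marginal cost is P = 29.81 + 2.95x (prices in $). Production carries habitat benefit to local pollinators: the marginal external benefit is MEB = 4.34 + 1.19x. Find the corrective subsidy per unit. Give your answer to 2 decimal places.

subsidy = $33.70 per unit

Social marginal cost = private MC − MEB = 25.47 + 1.76x.
Set SMC = demand: 25.47 + 1.76x = 87.89 - 0.77x → x* = 24.6719.
The Pigouvian subsidy equals MEB at x*: 4.34 + 1.19×24.6719 = 33.6996.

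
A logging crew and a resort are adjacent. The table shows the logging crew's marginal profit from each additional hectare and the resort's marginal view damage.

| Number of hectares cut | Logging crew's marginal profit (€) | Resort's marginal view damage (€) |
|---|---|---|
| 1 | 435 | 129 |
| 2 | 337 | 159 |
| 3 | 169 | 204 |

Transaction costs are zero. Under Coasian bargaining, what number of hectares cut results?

Bargaining reaches the level where marginal profit last exceeds marginal view damage.
That holds through level 2 (337 ≥ 159) but not at 3 (169 < 204).

2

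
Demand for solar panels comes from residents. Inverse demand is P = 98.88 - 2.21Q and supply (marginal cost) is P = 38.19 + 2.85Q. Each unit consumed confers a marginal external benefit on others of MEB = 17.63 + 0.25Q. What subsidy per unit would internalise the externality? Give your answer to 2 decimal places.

subsidy = 21.70 per unit

Social marginal benefit = demand + MEB = 116.51 - 1.96Q.
Set SMB = MC: 116.51 - 1.96Q = 38.19 + 2.85Q → Q* = 16.2827.
The Pigouvian subsidy equals MEB at Q*: 17.63 + 0.25×16.2827 = 21.7007.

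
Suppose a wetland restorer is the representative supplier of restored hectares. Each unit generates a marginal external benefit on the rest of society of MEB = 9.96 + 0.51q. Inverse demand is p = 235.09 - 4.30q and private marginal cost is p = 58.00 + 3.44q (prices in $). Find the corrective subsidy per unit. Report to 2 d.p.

Social marginal cost = private MC − MEB = 48.04 + 2.93q.
Set SMC = demand: 48.04 + 2.93q = 235.09 - 4.30q → q* = 25.8714.
The Pigouvian subsidy equals MEB at q*: 9.96 + 0.51×25.8714 = 23.1544.

subsidy = $23.15 per unit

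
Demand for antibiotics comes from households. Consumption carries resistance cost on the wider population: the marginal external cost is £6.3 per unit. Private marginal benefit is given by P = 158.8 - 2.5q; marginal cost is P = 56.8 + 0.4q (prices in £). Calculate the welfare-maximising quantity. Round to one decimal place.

Social marginal benefit = demand − MEC = 152.5 - 2.5q.
Set SMB = MC: 152.5 - 2.5q = 56.8 + 0.4q → q* = 33.0000.

q* = 33.0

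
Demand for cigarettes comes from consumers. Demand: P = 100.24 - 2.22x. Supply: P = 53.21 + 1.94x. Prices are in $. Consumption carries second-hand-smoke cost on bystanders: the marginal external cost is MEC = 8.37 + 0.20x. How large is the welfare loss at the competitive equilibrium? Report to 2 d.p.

Market equilibrium (private): 53.21 + 1.94x = 100.24 - 2.22x → x_m = 11.3053.
Social marginal benefit = demand − MEC = 91.87 - 2.42x.
Set SMB = MC: 91.87 - 2.42x = 53.21 + 1.94x → x* = 8.8670.
Height of the DWL triangle at x_m is MC(x_m) − SMB(x_m) = MEC(x_m) = 10.6311.
DWL = ½ × 2.4383 × 10.6311 = 12.9609.

DWL = $12.96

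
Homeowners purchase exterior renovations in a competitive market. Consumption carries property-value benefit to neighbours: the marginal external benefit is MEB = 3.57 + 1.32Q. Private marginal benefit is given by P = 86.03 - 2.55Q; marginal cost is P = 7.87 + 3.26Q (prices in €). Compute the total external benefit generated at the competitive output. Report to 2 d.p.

€167.47

Market equilibrium (private): 7.87 + 3.26Q = 86.03 - 2.55Q → Q_m = 13.4527.
Total external benefit = ∫₀^{Q_m} (3.57 + 1.32Q) dQ = 3.57×13.4527 + ½×1.32×13.4527² = 167.4697.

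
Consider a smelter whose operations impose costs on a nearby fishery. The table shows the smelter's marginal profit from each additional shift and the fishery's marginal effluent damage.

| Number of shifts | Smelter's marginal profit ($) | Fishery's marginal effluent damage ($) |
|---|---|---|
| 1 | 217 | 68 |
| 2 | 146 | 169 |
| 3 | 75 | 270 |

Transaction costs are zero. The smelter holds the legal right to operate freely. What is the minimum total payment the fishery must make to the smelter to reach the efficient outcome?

$221

Left alone the smelter would choose level 3 (marginal profit stays positive).
Efficient level: k* = 1 (marginal profit ≥ marginal effluent damage through 1).
The fishery must at least cover the smelter's forgone profit from cutting 3→1: 146 + 75 = 221.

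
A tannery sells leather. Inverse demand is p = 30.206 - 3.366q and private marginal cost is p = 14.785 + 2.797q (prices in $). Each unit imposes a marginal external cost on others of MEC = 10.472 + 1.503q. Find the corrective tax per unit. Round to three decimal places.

tax = $11.442 per unit

Social marginal cost = private MC + MEC = 25.257 + 4.300q.
Set SMC = demand: 25.257 + 4.300q = 30.206 - 3.366q → q* = 0.6456.
The Pigouvian tax equals MEC at q*: 10.472 + 1.503×0.6456 = 11.4423.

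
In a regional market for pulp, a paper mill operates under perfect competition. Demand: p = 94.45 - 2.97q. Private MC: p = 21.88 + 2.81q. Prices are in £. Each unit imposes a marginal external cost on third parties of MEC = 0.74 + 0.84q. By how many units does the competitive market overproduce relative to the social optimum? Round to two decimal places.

1.70 units

Market equilibrium (private): 21.88 + 2.81q = 94.45 - 2.97q → q_m = 12.5554.
Social marginal cost = private MC + MEC = 22.62 + 3.65q.
Set SMC = demand: 22.62 + 3.65q = 94.45 - 2.97q → q* = 10.8505.
Gap = |12.5554 − 10.8505| = 1.7049.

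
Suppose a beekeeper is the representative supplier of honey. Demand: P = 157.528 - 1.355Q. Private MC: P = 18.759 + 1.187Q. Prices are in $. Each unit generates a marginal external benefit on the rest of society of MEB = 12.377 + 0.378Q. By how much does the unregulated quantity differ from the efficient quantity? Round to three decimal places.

15.255 units

Market equilibrium (private): 18.759 + 1.187Q = 157.528 - 1.355Q → Q_m = 54.5905.
Social marginal cost = private MC − MEB = 6.382 + 0.809Q.
Set SMC = demand: 6.382 + 0.809Q = 157.528 - 1.355Q → Q* = 69.8457.
Gap = |54.5905 − 69.8457| = 15.2552.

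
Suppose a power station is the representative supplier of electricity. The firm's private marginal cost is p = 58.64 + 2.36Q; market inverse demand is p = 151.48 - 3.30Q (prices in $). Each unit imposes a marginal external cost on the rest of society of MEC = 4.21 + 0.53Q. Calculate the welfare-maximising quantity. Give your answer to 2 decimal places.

Social marginal cost = private MC + MEC = 62.85 + 2.89Q.
Set SMC = demand: 62.85 + 2.89Q = 151.48 - 3.30Q → Q* = 14.3183.

Q* = 14.32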